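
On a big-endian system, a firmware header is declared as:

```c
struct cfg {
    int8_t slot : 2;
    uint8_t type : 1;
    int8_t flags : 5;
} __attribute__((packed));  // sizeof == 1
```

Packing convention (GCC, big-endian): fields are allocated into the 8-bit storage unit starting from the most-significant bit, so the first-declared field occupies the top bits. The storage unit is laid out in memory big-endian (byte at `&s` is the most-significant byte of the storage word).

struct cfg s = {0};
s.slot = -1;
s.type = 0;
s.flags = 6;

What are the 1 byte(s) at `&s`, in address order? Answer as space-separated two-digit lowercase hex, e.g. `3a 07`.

c6

slot (2b) val=-1 bits=0x3 at bit 6: 0xc0
type (1b) val=0 bits=0x0 at bit 5: 0xc0
flags (5b) val=6 bits=0x6 at bit 0: 0xc6
word = 0xc6 → big-endian bytes:
  [0]=0xc6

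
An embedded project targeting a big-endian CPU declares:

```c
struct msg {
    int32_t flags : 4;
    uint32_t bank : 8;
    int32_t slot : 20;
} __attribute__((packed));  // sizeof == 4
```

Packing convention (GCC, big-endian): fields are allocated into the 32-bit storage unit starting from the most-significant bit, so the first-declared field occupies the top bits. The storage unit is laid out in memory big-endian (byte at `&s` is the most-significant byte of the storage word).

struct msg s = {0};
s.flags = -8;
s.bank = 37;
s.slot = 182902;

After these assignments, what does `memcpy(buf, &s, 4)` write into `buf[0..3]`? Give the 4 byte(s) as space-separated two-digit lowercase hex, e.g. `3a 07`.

82 52 ca 76

flags (4b) val=-8 bits=0x8 at bit 28: 0x80000000
bank (8b) val=37 bits=0x25 at bit 20: 0x82500000
slot (20b) val=182902 bits=0x2ca76 at bit 0: 0x8252ca76
word = 0x8252ca76 → big-endian bytes:
  [0]=0x82  [1]=0x52  [2]=0xca  [3]=0x76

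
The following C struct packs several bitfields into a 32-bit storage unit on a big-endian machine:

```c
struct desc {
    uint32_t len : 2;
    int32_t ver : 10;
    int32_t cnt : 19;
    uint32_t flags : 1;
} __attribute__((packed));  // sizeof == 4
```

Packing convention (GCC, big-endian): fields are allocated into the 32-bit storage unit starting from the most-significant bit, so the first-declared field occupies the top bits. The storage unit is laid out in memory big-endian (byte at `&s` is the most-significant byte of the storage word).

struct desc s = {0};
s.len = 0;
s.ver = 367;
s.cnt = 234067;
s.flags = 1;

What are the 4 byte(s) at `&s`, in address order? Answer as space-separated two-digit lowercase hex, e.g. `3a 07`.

16 f7 24 a7

len:2 = 0 → 0x0 << 30 → word 0x00000000
ver:10 = 367 → 0x16f << 20 → word 0x16f00000
cnt:19 = 234067 → 0x39253 << 1 → word 0x16f724a6
flags:1 = 1 → 0x1 << 0 → word 0x16f724a7
word = 0x16f724a7 → big-endian bytes:
  [0]=0x16  [1]=0xf7  [2]=0x24  [3]=0xa7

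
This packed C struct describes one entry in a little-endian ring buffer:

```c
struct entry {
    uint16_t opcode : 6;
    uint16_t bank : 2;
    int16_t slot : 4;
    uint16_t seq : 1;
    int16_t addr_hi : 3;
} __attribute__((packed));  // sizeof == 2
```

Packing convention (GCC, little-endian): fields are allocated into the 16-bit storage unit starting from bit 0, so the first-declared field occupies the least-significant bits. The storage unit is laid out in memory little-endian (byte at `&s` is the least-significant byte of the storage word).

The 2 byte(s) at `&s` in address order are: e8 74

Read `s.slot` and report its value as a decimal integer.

[0]=0xe8 [1]=0x74 (little-endian) → word 0x74e8
opcode:6 @ bit 0 → (0x74e8>>0)&0x3f = 0x28
bank:2 @ bit 6 → (0x74e8>>6)&0x3 = 0x3
slot:4 @ bit 8 → (0x74e8>>8)&0xf = 0x4  ←
seq:1 @ bit 12 → (0x74e8>>12)&0x1 = 0x1
addr_hi:3 @ bit 13 → (0x74e8>>13)&0x7 = 0x3
slot signed 4b, MSB=0: value = 4

4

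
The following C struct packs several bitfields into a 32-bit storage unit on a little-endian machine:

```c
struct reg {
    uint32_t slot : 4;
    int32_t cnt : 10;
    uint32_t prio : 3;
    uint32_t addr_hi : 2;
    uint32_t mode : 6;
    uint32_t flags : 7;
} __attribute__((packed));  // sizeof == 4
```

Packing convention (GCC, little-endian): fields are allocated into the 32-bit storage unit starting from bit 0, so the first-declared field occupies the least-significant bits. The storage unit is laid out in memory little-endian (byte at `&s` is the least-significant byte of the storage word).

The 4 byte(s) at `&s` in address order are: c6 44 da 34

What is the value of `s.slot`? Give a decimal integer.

[0]=0xc6 [1]=0x44 [2]=0xda [3]=0x34 (little-endian) → word 0x34da44c6
slot [0+:4] = (word>>0) & 0xf = 6  ←
cnt [4+:10] = (word>>4) & 0x3ff = 76
prio [14+:3] = (word>>14) & 0x7 = 1
addr_hi [17+:2] = (word>>17) & 0x3 = 1
mode [19+:6] = (word>>19) & 0x3f = 27
flags [25+:7] = (word>>25) & 0x7f = 26

6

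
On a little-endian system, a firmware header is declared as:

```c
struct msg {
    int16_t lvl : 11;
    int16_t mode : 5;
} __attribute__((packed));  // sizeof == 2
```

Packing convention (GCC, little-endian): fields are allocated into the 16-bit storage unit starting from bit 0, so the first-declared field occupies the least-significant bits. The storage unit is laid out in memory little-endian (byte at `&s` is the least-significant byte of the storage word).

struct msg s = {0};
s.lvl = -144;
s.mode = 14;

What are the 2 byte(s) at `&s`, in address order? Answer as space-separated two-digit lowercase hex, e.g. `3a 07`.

lvl:11 = -144 → 0x770 << 0 → word 0x0770
mode:5 = 14 → 0xe << 11 → word 0x7770
word = 0x7770 → little-endian bytes:
  [0]=0x70  [1]=0x77

70 77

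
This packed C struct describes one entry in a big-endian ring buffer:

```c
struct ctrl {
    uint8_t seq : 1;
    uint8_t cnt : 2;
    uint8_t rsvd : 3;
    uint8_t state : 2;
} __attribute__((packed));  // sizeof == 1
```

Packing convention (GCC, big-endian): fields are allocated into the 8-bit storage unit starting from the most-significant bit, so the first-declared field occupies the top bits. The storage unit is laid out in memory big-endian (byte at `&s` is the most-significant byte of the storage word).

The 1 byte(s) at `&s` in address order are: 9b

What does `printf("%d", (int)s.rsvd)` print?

[0]=0x9b (big-endian) → word 0x9b
seq [7+:1] = (word>>7) & 0x1 = 1
cnt [5+:2] = (word>>5) & 0x3 = 0
rsvd [2+:3] = (word>>2) & 0x7 = 6  ←
state [0+:2] = (word>>0) & 0x3 = 3

6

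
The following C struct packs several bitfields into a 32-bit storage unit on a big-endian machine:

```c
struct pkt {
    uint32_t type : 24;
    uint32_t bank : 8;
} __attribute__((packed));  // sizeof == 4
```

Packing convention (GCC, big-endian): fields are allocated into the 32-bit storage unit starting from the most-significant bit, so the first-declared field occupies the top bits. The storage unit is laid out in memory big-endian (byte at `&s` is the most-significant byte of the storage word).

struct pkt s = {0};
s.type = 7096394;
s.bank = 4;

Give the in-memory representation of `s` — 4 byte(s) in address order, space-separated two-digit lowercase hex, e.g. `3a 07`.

type:24 = 7096394 → 0x6c484a << 8 → word 0x6c484a00
bank:8 = 4 → 0x4 << 0 → word 0x6c484a04
word = 0x6c484a04 → big-endian bytes:
  [0]=0x6c  [1]=0x48  [2]=0x4a  [3]=0x04

6c 48 4a 04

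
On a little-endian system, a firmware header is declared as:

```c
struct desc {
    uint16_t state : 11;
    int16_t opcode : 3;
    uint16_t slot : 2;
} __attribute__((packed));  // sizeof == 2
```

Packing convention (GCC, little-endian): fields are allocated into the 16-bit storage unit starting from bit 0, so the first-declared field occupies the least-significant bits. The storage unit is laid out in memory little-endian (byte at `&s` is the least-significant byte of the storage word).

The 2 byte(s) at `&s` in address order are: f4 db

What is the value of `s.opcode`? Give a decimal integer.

3

[0]=0xf4 [1]=0xdb (little-endian) → word 0xdbf4
state:11 @ bit 0 → (0xdbf4>>0)&0x7ff = 0x3f4
opcode:3 @ bit 11 → (0xdbf4>>11)&0x7 = 0x3  ←
slot:2 @ bit 14 → (0xdbf4>>14)&0x3 = 0x3
opcode signed 3b, MSB=0: value = 3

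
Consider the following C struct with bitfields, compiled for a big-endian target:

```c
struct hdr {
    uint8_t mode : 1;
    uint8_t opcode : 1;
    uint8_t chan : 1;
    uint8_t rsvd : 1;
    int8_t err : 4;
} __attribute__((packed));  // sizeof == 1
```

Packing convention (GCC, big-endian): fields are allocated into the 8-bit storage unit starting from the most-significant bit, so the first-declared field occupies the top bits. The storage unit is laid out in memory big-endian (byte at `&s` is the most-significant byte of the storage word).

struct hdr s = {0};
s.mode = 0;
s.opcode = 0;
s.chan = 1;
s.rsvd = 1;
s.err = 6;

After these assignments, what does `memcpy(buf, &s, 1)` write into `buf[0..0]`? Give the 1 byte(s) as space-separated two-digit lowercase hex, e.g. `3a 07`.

mode:1 = 0 → 0x0 << 7 → word 0x00
opcode:1 = 0 → 0x0 << 6 → word 0x00
chan:1 = 1 → 0x1 << 5 → word 0x20
rsvd:1 = 1 → 0x1 << 4 → word 0x30
err:4 = 6 → 0x6 << 0 → word 0x36
word = 0x36 → big-endian bytes:
  [0]=0x36

36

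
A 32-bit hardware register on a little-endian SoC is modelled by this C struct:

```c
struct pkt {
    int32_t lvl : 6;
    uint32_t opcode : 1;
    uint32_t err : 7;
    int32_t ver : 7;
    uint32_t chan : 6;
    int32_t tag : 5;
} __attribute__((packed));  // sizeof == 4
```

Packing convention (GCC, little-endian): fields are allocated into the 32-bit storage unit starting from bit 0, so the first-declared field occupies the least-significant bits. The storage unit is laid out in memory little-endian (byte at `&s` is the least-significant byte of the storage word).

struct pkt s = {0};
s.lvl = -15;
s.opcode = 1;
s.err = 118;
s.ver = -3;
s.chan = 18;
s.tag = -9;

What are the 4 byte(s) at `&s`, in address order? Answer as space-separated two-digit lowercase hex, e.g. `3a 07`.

lvl (6b) val=-15 bits=0x31 at bit 0: 0x00000031
opcode (1b) val=1 bits=0x1 at bit 6: 0x00000071
err (7b) val=118 bits=0x76 at bit 7: 0x00003b71
ver (7b) val=-3 bits=0x7d at bit 14: 0x001f7b71
chan (6b) val=18 bits=0x12 at bit 21: 0x025f7b71
tag (5b) val=-9 bits=0x17 at bit 27: 0xba5f7b71
word = 0xba5f7b71 → little-endian bytes:
  [0]=0x71  [1]=0x7b  [2]=0x5f  [3]=0xba

71 7b 5f ba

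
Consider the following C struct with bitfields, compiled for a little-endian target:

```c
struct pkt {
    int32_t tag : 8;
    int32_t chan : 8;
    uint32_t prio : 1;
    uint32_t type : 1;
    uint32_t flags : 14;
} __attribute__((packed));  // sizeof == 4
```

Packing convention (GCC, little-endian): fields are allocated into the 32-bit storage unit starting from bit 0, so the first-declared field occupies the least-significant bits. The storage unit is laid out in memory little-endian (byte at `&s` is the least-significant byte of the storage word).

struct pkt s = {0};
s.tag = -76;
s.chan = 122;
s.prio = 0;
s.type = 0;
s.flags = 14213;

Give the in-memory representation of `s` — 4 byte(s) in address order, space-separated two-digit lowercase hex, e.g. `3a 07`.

[0+:8] tag=-76 & 0xff = 0xb4; word=0x000000b4
[8+:8] chan=122 & 0xff = 0x7a; word=0x00007ab4
[16+:1] prio=0 & 0x1 = 0x0; word=0x00007ab4
[17+:1] type=0 & 0x1 = 0x0; word=0x00007ab4
[18+:14] flags=14213 & 0x3fff = 0x3785; word=0xde147ab4
word = 0xde147ab4 → little-endian bytes:
  [0]=0xb4  [1]=0x7a  [2]=0x14  [3]=0xde

b4 7a 14 de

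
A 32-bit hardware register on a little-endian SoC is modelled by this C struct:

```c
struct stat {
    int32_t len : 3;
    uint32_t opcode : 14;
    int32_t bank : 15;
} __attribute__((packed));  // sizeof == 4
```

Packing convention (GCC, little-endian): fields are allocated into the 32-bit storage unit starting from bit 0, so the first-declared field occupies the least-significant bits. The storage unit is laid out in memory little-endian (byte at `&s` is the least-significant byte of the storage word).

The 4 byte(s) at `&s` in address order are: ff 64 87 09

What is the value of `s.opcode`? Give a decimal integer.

[0]=0xff [1]=0x64 [2]=0x87 [3]=0x09 (little-endian) → word 0x098764ff
len [0+:3] = (word>>0) & 0x7 = 7
opcode [3+:14] = (word>>3) & 0x3fff = 11423  ←
bank [17+:15] = (word>>17) & 0x7fff = 1219

11423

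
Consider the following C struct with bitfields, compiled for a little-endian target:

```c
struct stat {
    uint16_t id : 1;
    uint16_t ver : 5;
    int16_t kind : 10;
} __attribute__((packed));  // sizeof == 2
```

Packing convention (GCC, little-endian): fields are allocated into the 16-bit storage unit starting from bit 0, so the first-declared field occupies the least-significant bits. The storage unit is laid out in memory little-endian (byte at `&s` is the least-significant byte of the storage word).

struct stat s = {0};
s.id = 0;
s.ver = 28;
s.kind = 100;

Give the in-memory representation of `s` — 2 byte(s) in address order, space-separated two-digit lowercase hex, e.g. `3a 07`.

[0+:1] id=0 & 0x1 = 0x0; word=0x0000
[1+:5] ver=28 & 0x1f = 0x1c; word=0x0038
[6+:10] kind=100 & 0x3ff = 0x64; word=0x1938
word = 0x1938 → little-endian bytes:
  [0]=0x38  [1]=0x19

38 19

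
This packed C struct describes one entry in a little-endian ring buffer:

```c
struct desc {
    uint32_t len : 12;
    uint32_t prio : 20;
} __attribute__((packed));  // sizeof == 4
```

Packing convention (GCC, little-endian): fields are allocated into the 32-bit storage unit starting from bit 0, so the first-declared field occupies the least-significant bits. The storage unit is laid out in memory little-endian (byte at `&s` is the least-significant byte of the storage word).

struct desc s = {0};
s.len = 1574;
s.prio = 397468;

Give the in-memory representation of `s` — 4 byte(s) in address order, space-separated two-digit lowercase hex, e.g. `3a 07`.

len:12 = 1574 → 0x626 << 0 → word 0x00000626
prio:20 = 397468 → 0x6109c << 12 → word 0x6109c626
word = 0x6109c626 → little-endian bytes:
  [0]=0x26  [1]=0xc6  [2]=0x09  [3]=0x61

26 c6 09 61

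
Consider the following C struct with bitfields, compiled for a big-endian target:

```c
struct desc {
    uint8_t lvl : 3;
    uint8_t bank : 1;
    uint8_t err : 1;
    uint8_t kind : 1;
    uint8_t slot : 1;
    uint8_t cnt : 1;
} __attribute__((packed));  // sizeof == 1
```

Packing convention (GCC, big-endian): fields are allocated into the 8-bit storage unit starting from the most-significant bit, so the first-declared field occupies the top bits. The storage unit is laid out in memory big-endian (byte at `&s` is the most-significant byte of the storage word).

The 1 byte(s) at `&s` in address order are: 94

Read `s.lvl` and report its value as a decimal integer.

[0]=0x94 (big-endian) → word 0x94
lvl:3 @ bit 5 → (0x94>>5)&0x7 = 0x4  ←
bank:1 @ bit 4 → (0x94>>4)&0x1 = 0x1
err:1 @ bit 3 → (0x94>>3)&0x1 = 0x0
kind:1 @ bit 2 → (0x94>>2)&0x1 = 0x1
slot:1 @ bit 1 → (0x94>>1)&0x1 = 0x0
cnt:1 @ bit 0 → (0x94>>0)&0x1 = 0x0

4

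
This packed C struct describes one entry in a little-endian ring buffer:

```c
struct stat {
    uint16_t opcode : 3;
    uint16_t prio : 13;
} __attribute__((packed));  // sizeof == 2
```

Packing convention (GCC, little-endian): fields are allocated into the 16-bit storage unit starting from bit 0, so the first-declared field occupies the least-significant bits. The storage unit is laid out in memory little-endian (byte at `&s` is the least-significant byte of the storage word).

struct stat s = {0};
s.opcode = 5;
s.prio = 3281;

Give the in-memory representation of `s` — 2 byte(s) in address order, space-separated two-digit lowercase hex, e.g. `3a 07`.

opcode (3b) val=5 bits=0x5 at bit 0: 0x0005
prio (13b) val=3281 bits=0xcd1 at bit 3: 0x668d
word = 0x668d → little-endian bytes:
  [0]=0x8d  [1]=0x66

8d 66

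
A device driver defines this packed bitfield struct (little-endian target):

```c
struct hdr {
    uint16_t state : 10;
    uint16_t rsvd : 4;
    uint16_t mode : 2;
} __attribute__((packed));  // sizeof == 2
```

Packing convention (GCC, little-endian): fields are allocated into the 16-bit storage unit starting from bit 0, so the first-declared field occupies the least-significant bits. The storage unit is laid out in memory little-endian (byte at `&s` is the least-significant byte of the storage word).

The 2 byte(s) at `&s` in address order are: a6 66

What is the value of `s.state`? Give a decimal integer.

[0]=0xa6 [1]=0x66 (little-endian) → word 0x66a6
state:10 @ bit 0 → (0x66a6>>0)&0x3ff = 0x2a6  ←
rsvd:4 @ bit 10 → (0x66a6>>10)&0xf = 0x9
mode:2 @ bit 14 → (0x66a6>>14)&0x3 = 0x1

678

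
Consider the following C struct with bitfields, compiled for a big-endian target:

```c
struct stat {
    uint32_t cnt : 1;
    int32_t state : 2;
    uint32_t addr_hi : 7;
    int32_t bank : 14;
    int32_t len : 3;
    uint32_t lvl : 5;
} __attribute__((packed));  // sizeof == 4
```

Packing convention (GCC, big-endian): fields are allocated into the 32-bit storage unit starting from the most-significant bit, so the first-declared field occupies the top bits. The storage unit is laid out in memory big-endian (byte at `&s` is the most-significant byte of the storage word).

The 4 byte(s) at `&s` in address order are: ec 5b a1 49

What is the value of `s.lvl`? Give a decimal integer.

[0]=0xec [1]=0x5b [2]=0xa1 [3]=0x49 (big-endian) → word 0xec5ba149
cnt [31+:1] = (word>>31) & 0x1 = 1
state [29+:2] = (word>>29) & 0x3 = 3
addr_hi [22+:7] = (word>>22) & 0x7f = 49
bank [8+:14] = (word>>8) & 0x3fff = 7073
len [5+:3] = (word>>5) & 0x7 = 2
lvl [0+:5] = (word>>0) & 0x1f = 9  ←

9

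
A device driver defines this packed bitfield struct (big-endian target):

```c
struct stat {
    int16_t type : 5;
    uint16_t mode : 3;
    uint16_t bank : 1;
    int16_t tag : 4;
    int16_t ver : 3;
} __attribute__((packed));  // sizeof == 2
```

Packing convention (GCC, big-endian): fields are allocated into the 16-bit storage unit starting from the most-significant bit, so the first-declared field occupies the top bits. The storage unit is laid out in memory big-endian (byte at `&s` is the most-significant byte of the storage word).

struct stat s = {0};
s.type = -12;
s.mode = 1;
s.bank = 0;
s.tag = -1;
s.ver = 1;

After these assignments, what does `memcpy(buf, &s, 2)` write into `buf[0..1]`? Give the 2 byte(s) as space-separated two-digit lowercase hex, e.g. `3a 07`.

a1 79

type:5 = -12 → 0x14 << 11 → word 0xa000
mode:3 = 1 → 0x1 << 8 → word 0xa100
bank:1 = 0 → 0x0 << 7 → word 0xa100
tag:4 = -1 → 0xf << 3 → word 0xa178
ver:3 = 1 → 0x1 << 0 → word 0xa179
word = 0xa179 → big-endian bytes:
  [0]=0xa1  [1]=0x79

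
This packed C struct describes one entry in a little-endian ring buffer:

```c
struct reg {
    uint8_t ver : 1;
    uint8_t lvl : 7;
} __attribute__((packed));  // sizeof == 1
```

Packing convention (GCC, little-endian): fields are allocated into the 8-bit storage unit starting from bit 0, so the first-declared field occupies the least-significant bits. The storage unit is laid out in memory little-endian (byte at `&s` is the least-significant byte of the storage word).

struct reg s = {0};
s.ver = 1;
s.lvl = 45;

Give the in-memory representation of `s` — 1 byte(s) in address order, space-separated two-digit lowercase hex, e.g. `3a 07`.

5b

ver:1 = 1 → 0x1 << 0 → word 0x01
lvl:7 = 45 → 0x2d << 1 → word 0x5b
word = 0x5b → little-endian bytes:
  [0]=0x5b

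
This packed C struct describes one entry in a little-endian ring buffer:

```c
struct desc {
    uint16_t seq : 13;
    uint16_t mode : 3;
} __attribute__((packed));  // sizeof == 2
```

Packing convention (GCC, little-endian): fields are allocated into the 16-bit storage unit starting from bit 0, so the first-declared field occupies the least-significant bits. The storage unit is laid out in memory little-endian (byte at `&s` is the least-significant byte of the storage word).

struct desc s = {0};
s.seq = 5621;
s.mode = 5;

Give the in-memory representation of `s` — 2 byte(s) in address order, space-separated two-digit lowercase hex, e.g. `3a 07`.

seq (13b) val=5621 bits=0x15f5 at bit 0: 0x15f5
mode (3b) val=5 bits=0x5 at bit 13: 0xb5f5
word = 0xb5f5 → little-endian bytes:
  [0]=0xf5  [1]=0xb5

f5 b5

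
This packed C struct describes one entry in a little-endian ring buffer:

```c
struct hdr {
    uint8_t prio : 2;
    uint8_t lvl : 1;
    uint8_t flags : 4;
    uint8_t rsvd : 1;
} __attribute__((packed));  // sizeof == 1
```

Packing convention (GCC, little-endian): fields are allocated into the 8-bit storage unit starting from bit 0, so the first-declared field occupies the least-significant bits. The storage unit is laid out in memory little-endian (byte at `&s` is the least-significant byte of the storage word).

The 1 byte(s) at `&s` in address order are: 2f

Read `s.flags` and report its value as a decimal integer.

5

[0]=0x2f (little-endian) → word 0x2f
prio:2 @ bit 0 → (0x2f>>0)&0x3 = 0x3
lvl:1 @ bit 2 → (0x2f>>2)&0x1 = 0x1
flags:4 @ bit 3 → (0x2f>>3)&0xf = 0x5  ←
rsvd:1 @ bit 7 → (0x2f>>7)&0x1 = 0x0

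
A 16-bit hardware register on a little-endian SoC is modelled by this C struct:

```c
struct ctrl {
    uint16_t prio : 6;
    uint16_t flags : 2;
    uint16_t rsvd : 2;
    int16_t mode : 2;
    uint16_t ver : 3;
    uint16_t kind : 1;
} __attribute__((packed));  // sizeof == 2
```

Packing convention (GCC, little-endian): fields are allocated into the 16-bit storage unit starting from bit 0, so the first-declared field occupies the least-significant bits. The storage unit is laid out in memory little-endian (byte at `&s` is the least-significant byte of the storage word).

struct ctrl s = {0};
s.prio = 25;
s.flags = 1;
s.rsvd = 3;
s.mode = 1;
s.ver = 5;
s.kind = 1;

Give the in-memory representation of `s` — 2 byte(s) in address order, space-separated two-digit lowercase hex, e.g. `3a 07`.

[0+:6] prio=25 & 0x3f = 0x19; word=0x0019
[6+:2] flags=1 & 0x3 = 0x1; word=0x0059
[8+:2] rsvd=3 & 0x3 = 0x3; word=0x0359
[10+:2] mode=1 & 0x3 = 0x1; word=0x0759
[12+:3] ver=5 & 0x7 = 0x5; word=0x5759
[15+:1] kind=1 & 0x1 = 0x1; word=0xd759
word = 0xd759 → little-endian bytes:
  [0]=0x59  [1]=0xd7

59 d7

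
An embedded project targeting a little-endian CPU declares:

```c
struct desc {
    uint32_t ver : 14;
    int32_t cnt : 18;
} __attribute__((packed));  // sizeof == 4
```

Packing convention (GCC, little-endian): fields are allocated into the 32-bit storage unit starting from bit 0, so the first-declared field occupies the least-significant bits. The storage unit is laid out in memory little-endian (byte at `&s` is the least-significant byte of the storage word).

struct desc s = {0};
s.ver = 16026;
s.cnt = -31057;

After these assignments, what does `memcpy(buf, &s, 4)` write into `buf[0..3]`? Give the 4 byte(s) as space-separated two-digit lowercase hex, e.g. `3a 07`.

ver:14 = 16026 → 0x3e9a << 0 → word 0x00003e9a
cnt:18 = -31057 → 0x386af << 14 → word 0xe1abfe9a
word = 0xe1abfe9a → little-endian bytes:
  [0]=0x9a  [1]=0xfe  [2]=0xab  [3]=0xe1

9a fe ab e1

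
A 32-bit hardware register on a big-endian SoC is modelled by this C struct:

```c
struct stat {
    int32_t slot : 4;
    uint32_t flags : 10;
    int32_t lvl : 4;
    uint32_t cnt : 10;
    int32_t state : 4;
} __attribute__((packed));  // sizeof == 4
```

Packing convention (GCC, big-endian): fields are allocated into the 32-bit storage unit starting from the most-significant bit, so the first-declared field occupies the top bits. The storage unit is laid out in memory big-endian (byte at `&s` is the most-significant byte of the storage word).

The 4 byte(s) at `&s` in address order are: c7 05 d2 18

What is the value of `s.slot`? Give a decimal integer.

[0]=0xc7 [1]=0x05 [2]=0xd2 [3]=0x18 (big-endian) → word 0xc705d218
slot:4 @ bit 28 → (0xc705d218>>28)&0xf = 0xc  ←
flags:10 @ bit 18 → (0xc705d218>>18)&0x3ff = 0x1c1
lvl:4 @ bit 14 → (0xc705d218>>14)&0xf = 0x7
cnt:10 @ bit 4 → (0xc705d218>>4)&0x3ff = 0x121
state:4 @ bit 0 → (0xc705d218>>0)&0xf = 0x8
slot signed 4b, MSB=1: 12 - 16 = -4

-4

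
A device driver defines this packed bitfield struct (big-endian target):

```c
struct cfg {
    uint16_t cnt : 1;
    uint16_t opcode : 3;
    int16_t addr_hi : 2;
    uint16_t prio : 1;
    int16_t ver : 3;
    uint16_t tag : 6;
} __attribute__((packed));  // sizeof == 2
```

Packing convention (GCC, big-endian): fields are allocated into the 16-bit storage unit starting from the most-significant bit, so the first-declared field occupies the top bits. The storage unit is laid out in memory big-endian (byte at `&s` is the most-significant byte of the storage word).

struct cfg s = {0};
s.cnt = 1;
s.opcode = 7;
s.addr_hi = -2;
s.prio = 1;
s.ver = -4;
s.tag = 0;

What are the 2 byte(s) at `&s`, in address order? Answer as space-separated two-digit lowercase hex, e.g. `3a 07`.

[15+:1] cnt=1 & 0x1 = 0x1; word=0x8000
[12+:3] opcode=7 & 0x7 = 0x7; word=0xf000
[10+:2] addr_hi=-2 & 0x3 = 0x2; word=0xf800
[9+:1] prio=1 & 0x1 = 0x1; word=0xfa00
[6+:3] ver=-4 & 0x7 = 0x4; word=0xfb00
[0+:6] tag=0 & 0x3f = 0x0; word=0xfb00
word = 0xfb00 → big-endian bytes:
  [0]=0xfb  [1]=0x00

fb 00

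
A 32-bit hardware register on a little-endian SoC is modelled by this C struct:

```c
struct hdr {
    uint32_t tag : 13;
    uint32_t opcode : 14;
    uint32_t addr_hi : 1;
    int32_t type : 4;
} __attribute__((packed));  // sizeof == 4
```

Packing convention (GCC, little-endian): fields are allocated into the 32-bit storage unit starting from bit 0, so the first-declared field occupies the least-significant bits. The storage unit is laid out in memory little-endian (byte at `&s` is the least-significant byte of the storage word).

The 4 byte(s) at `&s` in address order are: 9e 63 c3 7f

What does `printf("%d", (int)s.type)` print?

7

[0]=0x9e [1]=0x63 [2]=0xc3 [3]=0x7f (little-endian) → word 0x7fc3639e
tag [0+:13] = (word>>0) & 0x1fff = 926
opcode [13+:14] = (word>>13) & 0x3fff = 15899
addr_hi [27+:1] = (word>>27) & 0x1 = 1
type [28+:4] = (word>>28) & 0xf = 7  ←
type signed 4b, MSB=0: value = 7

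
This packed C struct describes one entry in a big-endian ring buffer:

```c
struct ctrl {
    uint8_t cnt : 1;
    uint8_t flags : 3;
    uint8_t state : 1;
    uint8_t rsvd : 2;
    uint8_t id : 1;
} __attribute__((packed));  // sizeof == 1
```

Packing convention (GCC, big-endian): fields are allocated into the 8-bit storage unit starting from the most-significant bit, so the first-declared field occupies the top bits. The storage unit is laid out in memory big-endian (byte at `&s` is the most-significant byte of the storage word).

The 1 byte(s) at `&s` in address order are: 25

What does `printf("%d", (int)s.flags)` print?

2

[0]=0x25 (big-endian) → word 0x25
cnt:1 @ bit 7 → (0x25>>7)&0x1 = 0x0
flags:3 @ bit 4 → (0x25>>4)&0x7 = 0x2  ←
state:1 @ bit 3 → (0x25>>3)&0x1 = 0x0
rsvd:2 @ bit 1 → (0x25>>1)&0x3 = 0x2
id:1 @ bit 0 → (0x25>>0)&0x1 = 0x1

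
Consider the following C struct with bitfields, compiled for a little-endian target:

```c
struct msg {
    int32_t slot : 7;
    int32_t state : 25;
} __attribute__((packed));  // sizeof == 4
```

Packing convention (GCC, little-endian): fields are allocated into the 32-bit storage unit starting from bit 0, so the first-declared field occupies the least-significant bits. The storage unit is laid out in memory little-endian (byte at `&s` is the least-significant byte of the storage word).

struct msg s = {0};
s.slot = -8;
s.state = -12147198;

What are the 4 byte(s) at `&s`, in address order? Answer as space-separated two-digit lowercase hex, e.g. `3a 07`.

78 01 53 a3

slot:7 = -8 → 0x78 << 0 → word 0x00000078
state:25 = -12147198 → 0x146a602 << 7 → word 0xa3530178
word = 0xa3530178 → little-endian bytes:
  [0]=0x78  [1]=0x01  [2]=0x53  [3]=0xa3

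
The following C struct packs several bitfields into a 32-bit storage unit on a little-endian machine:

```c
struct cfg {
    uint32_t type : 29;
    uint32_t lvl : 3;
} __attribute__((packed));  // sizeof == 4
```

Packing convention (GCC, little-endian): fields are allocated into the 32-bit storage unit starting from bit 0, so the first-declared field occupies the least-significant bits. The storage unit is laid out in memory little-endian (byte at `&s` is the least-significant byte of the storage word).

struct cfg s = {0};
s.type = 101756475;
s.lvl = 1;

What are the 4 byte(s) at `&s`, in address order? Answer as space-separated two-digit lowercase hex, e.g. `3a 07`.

3b ae 10 26

type:29 = 101756475 → 0x610ae3b << 0 → word 0x0610ae3b
lvl:3 = 1 → 0x1 << 29 → word 0x2610ae3b
word = 0x2610ae3b → little-endian bytes:
  [0]=0x3b  [1]=0xae  [2]=0x10  [3]=0x26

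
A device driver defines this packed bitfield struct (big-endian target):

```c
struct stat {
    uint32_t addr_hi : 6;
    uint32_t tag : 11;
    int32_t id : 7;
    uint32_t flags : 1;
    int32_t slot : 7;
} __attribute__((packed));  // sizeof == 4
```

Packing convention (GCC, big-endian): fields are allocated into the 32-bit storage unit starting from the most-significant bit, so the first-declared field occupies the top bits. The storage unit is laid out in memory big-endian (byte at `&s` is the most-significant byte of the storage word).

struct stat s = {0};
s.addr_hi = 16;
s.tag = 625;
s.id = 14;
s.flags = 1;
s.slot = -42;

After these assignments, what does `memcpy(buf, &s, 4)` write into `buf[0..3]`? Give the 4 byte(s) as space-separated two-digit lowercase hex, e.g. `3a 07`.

addr_hi:6 = 16 → 0x10 << 26 → word 0x40000000
tag:11 = 625 → 0x271 << 15 → word 0x41388000
id:7 = 14 → 0xe << 8 → word 0x41388e00
flags:1 = 1 → 0x1 << 7 → word 0x41388e80
slot:7 = -42 → 0x56 << 0 → word 0x41388ed6
word = 0x41388ed6 → big-endian bytes:
  [0]=0x41  [1]=0x38  [2]=0x8e  [3]=0xd6

41 38 8e d6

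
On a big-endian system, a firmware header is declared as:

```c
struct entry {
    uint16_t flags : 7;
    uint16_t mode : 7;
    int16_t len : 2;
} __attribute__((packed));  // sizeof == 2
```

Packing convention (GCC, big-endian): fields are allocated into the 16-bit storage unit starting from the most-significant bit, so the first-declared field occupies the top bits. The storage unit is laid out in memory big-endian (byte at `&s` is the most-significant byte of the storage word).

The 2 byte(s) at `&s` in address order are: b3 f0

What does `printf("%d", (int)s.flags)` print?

[0]=0xb3 [1]=0xf0 (big-endian) → word 0xb3f0
flags:7 @ bit 9 → (0xb3f0>>9)&0x7f = 0x59  ←
mode:7 @ bit 2 → (0xb3f0>>2)&0x7f = 0x7c
len:2 @ bit 0 → (0xb3f0>>0)&0x3 = 0x0

89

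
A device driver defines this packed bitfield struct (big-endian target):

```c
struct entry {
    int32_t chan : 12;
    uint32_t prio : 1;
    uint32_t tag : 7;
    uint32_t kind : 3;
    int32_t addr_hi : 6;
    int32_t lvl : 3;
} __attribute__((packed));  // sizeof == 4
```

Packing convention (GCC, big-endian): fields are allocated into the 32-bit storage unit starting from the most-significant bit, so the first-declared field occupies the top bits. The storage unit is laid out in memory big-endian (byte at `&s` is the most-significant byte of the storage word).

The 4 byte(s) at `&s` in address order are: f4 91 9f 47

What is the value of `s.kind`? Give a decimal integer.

7

[0]=0xf4 [1]=0x91 [2]=0x9f [3]=0x47 (big-endian) → word 0xf4919f47
chan [20+:12] = (word>>20) & 0xfff = 3913
prio [19+:1] = (word>>19) & 0x1 = 0
tag [12+:7] = (word>>12) & 0x7f = 25
kind [9+:3] = (word>>9) & 0x7 = 7  ←
addr_hi [3+:6] = (word>>3) & 0x3f = 40
lvl [0+:3] = (word>>0) & 0x7 = 7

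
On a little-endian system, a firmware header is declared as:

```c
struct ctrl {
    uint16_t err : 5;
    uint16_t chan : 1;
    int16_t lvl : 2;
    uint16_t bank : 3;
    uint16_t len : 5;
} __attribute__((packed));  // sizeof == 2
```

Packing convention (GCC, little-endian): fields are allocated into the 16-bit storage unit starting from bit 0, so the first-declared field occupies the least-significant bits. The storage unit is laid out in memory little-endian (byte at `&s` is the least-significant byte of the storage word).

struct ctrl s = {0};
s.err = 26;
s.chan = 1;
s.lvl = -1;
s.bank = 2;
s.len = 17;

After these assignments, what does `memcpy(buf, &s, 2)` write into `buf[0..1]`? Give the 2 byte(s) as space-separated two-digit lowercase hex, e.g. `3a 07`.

fa 8a

err:5 = 26 → 0x1a << 0 → word 0x001a
chan:1 = 1 → 0x1 << 5 → word 0x003a
lvl:2 = -1 → 0x3 << 6 → word 0x00fa
bank:3 = 2 → 0x2 << 8 → word 0x02fa
len:5 = 17 → 0x11 << 11 → word 0x8afa
word = 0x8afa → little-endian bytes:
  [0]=0xfa  [1]=0x8a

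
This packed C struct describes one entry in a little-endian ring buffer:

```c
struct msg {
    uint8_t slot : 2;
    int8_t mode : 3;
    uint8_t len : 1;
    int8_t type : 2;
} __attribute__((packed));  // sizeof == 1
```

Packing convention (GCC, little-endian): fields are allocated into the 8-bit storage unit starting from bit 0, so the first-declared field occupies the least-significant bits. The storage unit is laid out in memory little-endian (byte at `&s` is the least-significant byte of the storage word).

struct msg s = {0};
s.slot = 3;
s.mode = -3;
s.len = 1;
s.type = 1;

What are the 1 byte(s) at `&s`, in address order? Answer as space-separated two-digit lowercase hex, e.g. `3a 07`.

77

[0+:2] slot=3 & 0x3 = 0x3; word=0x03
[2+:3] mode=-3 & 0x7 = 0x5; word=0x17
[5+:1] len=1 & 0x1 = 0x1; word=0x37
[6+:2] type=1 & 0x3 = 0x1; word=0x77
word = 0x77 → little-endian bytes:
  [0]=0x77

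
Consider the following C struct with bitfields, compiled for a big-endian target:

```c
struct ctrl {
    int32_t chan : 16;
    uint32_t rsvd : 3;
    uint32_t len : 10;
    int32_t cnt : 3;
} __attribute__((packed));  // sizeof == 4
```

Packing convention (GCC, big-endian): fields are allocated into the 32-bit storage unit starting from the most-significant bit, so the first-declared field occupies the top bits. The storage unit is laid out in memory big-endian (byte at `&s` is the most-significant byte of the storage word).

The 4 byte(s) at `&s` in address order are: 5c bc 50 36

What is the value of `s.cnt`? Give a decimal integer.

[0]=0x5c [1]=0xbc [2]=0x50 [3]=0x36 (big-endian) → word 0x5cbc5036
chan [16+:16] = (word>>16) & 0xffff = 23740
rsvd [13+:3] = (word>>13) & 0x7 = 2
len [3+:10] = (word>>3) & 0x3ff = 518
cnt [0+:3] = (word>>0) & 0x7 = 6  ←
cnt signed 3b, MSB=1: 6 - 8 = -2

-2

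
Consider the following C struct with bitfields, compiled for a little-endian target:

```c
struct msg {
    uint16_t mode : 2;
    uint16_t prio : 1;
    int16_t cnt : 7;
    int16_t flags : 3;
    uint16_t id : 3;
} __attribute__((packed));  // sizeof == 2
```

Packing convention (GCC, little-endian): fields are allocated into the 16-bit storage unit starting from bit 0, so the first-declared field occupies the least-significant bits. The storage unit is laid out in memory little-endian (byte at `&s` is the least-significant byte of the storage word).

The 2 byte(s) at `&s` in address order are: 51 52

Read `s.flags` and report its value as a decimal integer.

-4

[0]=0x51 [1]=0x52 (little-endian) → word 0x5251
mode [0+:2] = (word>>0) & 0x3 = 1
prio [2+:1] = (word>>2) & 0x1 = 0
cnt [3+:7] = (word>>3) & 0x7f = 74
flags [10+:3] = (word>>10) & 0x7 = 4  ←
id [13+:3] = (word>>13) & 0x7 = 2
flags signed 3b, MSB=1: 4 - 8 = -4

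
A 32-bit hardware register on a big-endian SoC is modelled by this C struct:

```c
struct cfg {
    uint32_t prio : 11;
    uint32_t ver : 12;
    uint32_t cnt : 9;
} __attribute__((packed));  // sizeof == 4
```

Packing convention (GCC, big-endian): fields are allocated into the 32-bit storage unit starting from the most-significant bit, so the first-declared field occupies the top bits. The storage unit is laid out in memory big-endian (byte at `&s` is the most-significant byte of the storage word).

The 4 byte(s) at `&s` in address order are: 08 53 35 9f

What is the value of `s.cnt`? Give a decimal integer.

415

[0]=0x08 [1]=0x53 [2]=0x35 [3]=0x9f (big-endian) → word 0x0853359f
prio [21+:11] = (word>>21) & 0x7ff = 66
ver [9+:12] = (word>>9) & 0xfff = 2458
cnt [0+:9] = (word>>0) & 0x1ff = 415  ←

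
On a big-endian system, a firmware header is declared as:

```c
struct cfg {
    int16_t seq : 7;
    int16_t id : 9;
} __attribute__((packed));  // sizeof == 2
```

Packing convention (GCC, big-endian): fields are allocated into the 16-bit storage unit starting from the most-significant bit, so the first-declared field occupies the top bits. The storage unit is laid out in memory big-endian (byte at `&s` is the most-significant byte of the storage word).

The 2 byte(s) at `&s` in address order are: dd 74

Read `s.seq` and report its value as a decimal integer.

[0]=0xdd [1]=0x74 (big-endian) → word 0xdd74
seq:7 @ bit 9 → (0xdd74>>9)&0x7f = 0x6e  ←
id:9 @ bit 0 → (0xdd74>>0)&0x1ff = 0x174
seq signed 7b, MSB=1: 110 - 128 = -18

-18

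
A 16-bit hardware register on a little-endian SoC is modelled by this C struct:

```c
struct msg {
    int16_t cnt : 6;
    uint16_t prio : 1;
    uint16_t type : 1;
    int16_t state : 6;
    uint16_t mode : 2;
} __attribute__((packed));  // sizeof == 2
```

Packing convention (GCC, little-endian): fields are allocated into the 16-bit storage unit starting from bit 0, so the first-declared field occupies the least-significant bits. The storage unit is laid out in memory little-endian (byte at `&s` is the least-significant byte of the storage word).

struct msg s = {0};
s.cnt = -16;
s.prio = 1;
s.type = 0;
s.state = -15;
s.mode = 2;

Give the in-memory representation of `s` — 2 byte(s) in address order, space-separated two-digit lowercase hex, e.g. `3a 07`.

70 b1

[0+:6] cnt=-16 & 0x3f = 0x30; word=0x0030
[6+:1] prio=1 & 0x1 = 0x1; word=0x0070
[7+:1] type=0 & 0x1 = 0x0; word=0x0070
[8+:6] state=-15 & 0x3f = 0x31; word=0x3170
[14+:2] mode=2 & 0x3 = 0x2; word=0xb170
word = 0xb170 → little-endian bytes:
  [0]=0x70  [1]=0xb1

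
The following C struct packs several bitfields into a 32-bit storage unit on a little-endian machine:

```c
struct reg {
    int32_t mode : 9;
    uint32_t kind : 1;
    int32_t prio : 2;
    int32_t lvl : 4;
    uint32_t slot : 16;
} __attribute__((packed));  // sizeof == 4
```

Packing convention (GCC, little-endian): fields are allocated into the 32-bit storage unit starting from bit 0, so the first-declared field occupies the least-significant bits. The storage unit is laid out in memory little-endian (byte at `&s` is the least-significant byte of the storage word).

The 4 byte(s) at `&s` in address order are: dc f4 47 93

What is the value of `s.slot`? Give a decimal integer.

37703

[0]=0xdc [1]=0xf4 [2]=0x47 [3]=0x93 (little-endian) → word 0x9347f4dc
mode:9 @ bit 0 → (0x9347f4dc>>0)&0x1ff = 0xdc
kind:1 @ bit 9 → (0x9347f4dc>>9)&0x1 = 0x0
prio:2 @ bit 10 → (0x9347f4dc>>10)&0x3 = 0x1
lvl:4 @ bit 12 → (0x9347f4dc>>12)&0xf = 0xf
slot:16 @ bit 16 → (0x9347f4dc>>16)&0xffff = 0x9347  ←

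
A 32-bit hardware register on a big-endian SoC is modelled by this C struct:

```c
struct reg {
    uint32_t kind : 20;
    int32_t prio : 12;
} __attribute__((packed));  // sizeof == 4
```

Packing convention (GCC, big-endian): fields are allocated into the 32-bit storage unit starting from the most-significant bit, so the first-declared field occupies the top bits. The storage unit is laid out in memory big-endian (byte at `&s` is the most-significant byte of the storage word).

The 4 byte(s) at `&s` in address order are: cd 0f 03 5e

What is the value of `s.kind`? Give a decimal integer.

839920

[0]=0xcd [1]=0x0f [2]=0x03 [3]=0x5e (big-endian) → word 0xcd0f035e
kind [12+:20] = (word>>12) & 0xfffff = 839920  ←
prio [0+:12] = (word>>0) & 0xfff = 862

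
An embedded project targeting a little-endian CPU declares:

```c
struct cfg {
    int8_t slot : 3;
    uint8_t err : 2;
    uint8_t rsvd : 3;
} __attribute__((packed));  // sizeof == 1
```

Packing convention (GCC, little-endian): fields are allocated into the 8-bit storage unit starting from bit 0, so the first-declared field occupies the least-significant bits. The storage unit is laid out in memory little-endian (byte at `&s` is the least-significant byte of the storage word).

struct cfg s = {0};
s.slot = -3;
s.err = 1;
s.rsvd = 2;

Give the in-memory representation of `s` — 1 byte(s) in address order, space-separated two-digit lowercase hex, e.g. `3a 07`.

4d

slot:3 = -3 → 0x5 << 0 → word 0x05
err:2 = 1 → 0x1 << 3 → word 0x0d
rsvd:3 = 2 → 0x2 << 5 → word 0x4d
word = 0x4d → little-endian bytes:
  [0]=0x4d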